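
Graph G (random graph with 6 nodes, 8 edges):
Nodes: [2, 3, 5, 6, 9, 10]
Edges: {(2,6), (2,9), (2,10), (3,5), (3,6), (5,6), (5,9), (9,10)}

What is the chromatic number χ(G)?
χ(G) = 3

Clique number ω(G) = 3 (lower bound: χ ≥ ω).
The clique on [2, 9, 10] has size 3, forcing χ ≥ 3, and the coloring below uses 3 colors, so χ(G) = 3.
A valid 3-coloring: color 1: [5, 10]; color 2: [6, 9]; color 3: [2, 3].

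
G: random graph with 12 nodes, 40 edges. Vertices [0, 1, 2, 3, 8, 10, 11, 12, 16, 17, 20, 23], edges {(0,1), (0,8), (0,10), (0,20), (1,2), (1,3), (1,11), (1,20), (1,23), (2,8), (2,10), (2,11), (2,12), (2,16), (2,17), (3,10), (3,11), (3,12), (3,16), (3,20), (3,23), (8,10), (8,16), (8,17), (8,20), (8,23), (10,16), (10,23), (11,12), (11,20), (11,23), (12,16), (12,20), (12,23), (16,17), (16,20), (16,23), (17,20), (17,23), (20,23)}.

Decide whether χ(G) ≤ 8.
Yes, G is 8-colorable

A valid 8-coloring: color 1: [0, 2, 23]; color 2: [10, 20]; color 3: [11, 16]; color 4: [3, 8]; color 5: [1, 12, 17].
(χ(G) = 5 ≤ 8.)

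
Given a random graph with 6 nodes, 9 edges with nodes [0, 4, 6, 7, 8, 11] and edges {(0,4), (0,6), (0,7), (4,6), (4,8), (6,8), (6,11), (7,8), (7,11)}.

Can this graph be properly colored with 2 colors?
No, G is not 2-colorable

The clique on vertices [4, 6, 8] has size 3 > 2, so it alone needs 3 colors.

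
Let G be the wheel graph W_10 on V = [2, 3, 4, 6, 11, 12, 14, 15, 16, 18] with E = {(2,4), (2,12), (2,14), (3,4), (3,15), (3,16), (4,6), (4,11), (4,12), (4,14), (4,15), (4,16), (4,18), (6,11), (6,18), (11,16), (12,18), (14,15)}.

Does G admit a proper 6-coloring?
Yes, G is 6-colorable

A valid 6-coloring: color 1: [4]; color 2: [2, 15, 16, 18]; color 3: [3, 11, 12, 14]; color 4: [6].
(χ(G) = 4 ≤ 6.)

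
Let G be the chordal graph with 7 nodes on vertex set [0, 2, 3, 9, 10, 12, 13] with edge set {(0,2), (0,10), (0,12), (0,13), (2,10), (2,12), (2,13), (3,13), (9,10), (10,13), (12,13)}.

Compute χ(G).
χ(G) = 4

Clique number ω(G) = 4 (lower bound: χ ≥ ω).
The clique on [0, 2, 10, 13] has size 4, forcing χ ≥ 4, and the coloring below uses 4 colors, so χ(G) = 4.
A valid 4-coloring: color 1: [9, 13]; color 2: [3, 10, 12]; color 3: [2]; color 4: [0].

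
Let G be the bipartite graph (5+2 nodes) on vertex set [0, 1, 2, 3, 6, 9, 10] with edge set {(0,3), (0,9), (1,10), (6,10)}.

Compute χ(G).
Clique number ω(G) = 2 (lower bound: χ ≥ ω).
The graph is bipartite (no odd cycle), so 2 colors suffice: χ(G) = 2.
A valid 2-coloring: color 1: [0, 2, 10]; color 2: [1, 3, 6, 9].

χ(G) = 2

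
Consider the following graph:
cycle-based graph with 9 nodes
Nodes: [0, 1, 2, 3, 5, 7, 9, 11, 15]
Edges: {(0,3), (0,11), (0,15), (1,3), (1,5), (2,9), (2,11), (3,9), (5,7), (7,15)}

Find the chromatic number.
Clique number ω(G) = 2 (lower bound: χ ≥ ω).
Odd cycle [11, 2, 9, 3, 0] needs 3 colors (χ ≥ 3).
The coloring below uses 3 colors, so χ(G) = 3.
A valid 3-coloring: color 1: [0, 1, 2, 7]; color 2: [3, 5, 11, 15]; color 3: [9].

χ(G) = 3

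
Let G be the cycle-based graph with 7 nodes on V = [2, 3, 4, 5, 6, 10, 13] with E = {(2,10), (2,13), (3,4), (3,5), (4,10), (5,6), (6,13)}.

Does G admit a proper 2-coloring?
No, G is not 2-colorable

Odd cycle [5, 3, 4, 10, 2, 13, 6] needs 3 colors (χ ≥ 3).
Hence χ(G) ≥ 3 > 2, so no proper 2-coloring exists.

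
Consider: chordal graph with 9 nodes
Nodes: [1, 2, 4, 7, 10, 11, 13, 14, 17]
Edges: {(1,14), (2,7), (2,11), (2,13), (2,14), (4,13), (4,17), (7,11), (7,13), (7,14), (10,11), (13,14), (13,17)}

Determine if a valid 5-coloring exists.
A valid 5-coloring: color 1: [1, 11, 13]; color 2: [7, 10, 17]; color 3: [2, 4]; color 4: [14].
(χ(G) = 4 ≤ 5.)

Yes, G is 5-colorable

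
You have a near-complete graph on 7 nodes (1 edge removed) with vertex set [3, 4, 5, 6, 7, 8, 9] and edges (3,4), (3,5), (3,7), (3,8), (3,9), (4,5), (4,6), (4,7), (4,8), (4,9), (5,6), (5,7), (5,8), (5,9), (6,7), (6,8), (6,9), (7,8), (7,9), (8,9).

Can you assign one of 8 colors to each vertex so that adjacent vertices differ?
A valid 8-coloring: color 1: [8]; color 2: [7]; color 3: [9]; color 4: [4]; color 5: [5]; color 6: [3, 6].
(χ(G) = 6 ≤ 8.)

Yes, G is 8-colorable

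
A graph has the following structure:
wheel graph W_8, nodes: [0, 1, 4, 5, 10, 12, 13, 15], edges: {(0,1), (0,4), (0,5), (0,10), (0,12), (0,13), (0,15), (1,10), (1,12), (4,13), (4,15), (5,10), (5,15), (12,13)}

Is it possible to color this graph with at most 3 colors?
No, G is not 3-colorable

Odd cycle [4, 15, 5, 10, 1, 12, 13] needs 3 colors (χ ≥ 3).
Vertex 0 is adjacent to every vertex of [1, 4, 5, 10, 12, 13, 15], which already need 3 colors among themselves, so 0 needs a new color (χ ≥ 4).
Hence χ(G) ≥ 4 > 3, so no proper 3-coloring exists.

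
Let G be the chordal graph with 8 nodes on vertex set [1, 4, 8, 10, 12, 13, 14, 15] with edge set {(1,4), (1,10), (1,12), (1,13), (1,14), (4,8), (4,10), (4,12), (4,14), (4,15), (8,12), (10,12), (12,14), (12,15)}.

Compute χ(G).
χ(G) = 4

Clique number ω(G) = 4 (lower bound: χ ≥ ω).
The clique on [1, 4, 10, 12] has size 4, forcing χ ≥ 4, and the coloring below uses 4 colors, so χ(G) = 4.
A valid 4-coloring: color 1: [4, 13]; color 2: [12]; color 3: [1, 8, 15]; color 4: [10, 14].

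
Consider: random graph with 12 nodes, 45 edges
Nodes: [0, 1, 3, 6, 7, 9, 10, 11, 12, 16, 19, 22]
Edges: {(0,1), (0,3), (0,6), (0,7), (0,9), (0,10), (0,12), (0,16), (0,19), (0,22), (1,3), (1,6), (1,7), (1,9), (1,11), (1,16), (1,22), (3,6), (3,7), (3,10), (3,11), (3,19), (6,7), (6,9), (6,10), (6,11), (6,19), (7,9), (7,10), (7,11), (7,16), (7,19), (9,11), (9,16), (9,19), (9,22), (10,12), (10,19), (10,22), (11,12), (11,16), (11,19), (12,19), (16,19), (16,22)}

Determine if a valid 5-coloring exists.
The clique on vertices [0, 3, 6, 7, 10, 19] has size 6 > 5, so it alone needs 6 colors.

No, G is not 5-colorable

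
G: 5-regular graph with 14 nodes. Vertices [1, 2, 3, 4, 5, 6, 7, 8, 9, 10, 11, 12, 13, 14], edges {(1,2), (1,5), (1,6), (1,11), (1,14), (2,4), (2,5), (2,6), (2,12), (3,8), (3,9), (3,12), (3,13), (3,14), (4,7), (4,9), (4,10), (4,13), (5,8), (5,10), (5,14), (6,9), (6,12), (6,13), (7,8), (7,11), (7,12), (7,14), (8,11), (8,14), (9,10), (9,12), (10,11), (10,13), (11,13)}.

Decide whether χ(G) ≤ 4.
A valid 4-coloring: color 1: [2, 9, 13, 14]; color 2: [3, 5, 6, 7]; color 3: [1, 8, 10, 12]; color 4: [4, 11].
(χ(G) = 4 ≤ 4.)

Yes, G is 4-colorable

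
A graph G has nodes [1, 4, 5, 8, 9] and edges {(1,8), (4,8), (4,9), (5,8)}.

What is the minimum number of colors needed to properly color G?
χ(G) = 2

Clique number ω(G) = 2 (lower bound: χ ≥ ω).
The graph is bipartite (no odd cycle), so 2 colors suffice: χ(G) = 2.
A valid 2-coloring: color 1: [8, 9]; color 2: [1, 4, 5].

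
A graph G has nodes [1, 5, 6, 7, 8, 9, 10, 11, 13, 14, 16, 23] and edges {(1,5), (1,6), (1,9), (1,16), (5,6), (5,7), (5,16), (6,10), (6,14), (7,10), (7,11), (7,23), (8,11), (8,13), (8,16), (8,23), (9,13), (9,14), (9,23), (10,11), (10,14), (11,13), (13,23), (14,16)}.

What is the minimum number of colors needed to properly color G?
Clique number ω(G) = 3 (lower bound: χ ≥ ω).
The clique on [1, 5, 16] has size 3, forcing χ ≥ 3, and the coloring below uses 3 colors, so χ(G) = 3.
A valid 3-coloring: color 1: [1, 11, 14, 23]; color 2: [5, 8, 9, 10]; color 3: [6, 7, 13, 16].

χ(G) = 3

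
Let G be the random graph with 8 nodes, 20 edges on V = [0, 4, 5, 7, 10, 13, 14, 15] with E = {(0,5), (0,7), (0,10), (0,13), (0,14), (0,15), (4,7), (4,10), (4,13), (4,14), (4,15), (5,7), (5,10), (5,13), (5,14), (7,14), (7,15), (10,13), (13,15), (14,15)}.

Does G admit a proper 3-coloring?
No, G is not 3-colorable

The clique on vertices [0, 5, 10, 13] has size 4 > 3, so it alone needs 4 colors.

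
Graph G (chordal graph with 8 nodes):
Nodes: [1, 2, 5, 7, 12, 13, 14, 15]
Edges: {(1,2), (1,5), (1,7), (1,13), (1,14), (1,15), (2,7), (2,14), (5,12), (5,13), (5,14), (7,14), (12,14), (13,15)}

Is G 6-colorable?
Yes, G is 6-colorable

A valid 6-coloring: color 1: [1, 12]; color 2: [13, 14]; color 3: [5, 7, 15]; color 4: [2].
(χ(G) = 4 ≤ 6.)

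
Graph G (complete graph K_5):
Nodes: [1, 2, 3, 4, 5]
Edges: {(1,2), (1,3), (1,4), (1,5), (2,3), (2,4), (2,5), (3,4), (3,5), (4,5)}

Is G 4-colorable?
No, G is not 4-colorable

The clique on vertices [1, 2, 3, 4, 5] has size 5 > 4, so it alone needs 5 colors.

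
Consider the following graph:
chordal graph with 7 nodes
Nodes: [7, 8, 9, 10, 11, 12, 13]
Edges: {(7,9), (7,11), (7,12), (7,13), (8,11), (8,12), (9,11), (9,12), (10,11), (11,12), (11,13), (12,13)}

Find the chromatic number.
χ(G) = 4

Clique number ω(G) = 4 (lower bound: χ ≥ ω).
The clique on [7, 9, 11, 12] has size 4, forcing χ ≥ 4, and the coloring below uses 4 colors, so χ(G) = 4.
A valid 4-coloring: color 1: [11]; color 2: [10, 12]; color 3: [7, 8]; color 4: [9, 13].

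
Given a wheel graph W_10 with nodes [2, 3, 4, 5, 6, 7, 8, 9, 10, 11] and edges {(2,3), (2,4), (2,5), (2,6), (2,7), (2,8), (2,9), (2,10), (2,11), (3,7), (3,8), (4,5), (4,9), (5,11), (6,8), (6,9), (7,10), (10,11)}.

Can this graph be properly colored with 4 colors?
Yes, G is 4-colorable

A valid 4-coloring: color 1: [2]; color 2: [4, 6, 7, 11]; color 3: [5, 8, 9, 10]; color 4: [3].
(χ(G) = 4 ≤ 4.)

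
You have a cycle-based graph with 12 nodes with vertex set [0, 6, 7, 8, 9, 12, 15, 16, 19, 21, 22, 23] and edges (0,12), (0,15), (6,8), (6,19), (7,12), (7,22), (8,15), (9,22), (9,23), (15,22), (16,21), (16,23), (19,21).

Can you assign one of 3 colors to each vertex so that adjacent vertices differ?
Yes, G is 3-colorable

A valid 3-coloring: color 1: [9, 12, 15, 16, 19]; color 2: [0, 6, 21, 22, 23]; color 3: [7, 8].
(χ(G) = 3 ≤ 3.)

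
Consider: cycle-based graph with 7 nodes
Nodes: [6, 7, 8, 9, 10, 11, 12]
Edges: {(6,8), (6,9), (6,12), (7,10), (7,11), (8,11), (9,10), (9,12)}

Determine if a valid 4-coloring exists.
Yes, G is 4-colorable

A valid 4-coloring: color 1: [7, 8, 9]; color 2: [6, 10, 11]; color 3: [12].
(χ(G) = 3 ≤ 4.)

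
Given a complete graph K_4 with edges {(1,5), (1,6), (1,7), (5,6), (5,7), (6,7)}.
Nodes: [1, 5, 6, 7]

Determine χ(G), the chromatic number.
Clique number ω(G) = 4 (lower bound: χ ≥ ω).
The clique on [1, 5, 6, 7] has size 4, forcing χ ≥ 4, and the coloring below uses 4 colors, so χ(G) = 4.
A valid 4-coloring: color 1: [5]; color 2: [7]; color 3: [1]; color 4: [6].

χ(G) = 4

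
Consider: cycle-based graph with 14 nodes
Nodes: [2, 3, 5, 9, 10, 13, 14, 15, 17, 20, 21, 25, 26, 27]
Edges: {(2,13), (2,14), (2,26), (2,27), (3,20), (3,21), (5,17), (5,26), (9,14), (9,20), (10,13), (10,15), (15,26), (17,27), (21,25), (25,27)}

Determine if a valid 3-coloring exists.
Yes, G is 3-colorable

A valid 3-coloring: color 1: [2, 3, 9, 10, 17, 25]; color 2: [13, 14, 20, 21, 26, 27]; color 3: [5, 15].
(χ(G) = 3 ≤ 3.)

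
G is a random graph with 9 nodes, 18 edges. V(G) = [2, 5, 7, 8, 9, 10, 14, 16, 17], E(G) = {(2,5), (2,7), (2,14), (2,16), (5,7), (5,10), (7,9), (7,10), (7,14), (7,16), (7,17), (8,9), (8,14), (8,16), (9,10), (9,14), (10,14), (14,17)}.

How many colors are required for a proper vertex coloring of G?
Clique number ω(G) = 4 (lower bound: χ ≥ ω).
The clique on [7, 9, 10, 14] has size 4, forcing χ ≥ 4, and the coloring below uses 4 colors, so χ(G) = 4.
A valid 4-coloring: color 1: [7, 8]; color 2: [5, 14, 16]; color 3: [2, 10, 17]; color 4: [9].

χ(G) = 4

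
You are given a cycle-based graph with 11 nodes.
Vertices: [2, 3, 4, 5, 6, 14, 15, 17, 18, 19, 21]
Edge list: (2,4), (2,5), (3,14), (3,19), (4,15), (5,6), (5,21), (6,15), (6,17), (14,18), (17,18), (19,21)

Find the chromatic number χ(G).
χ(G) = 3

Clique number ω(G) = 2 (lower bound: χ ≥ ω).
Odd cycle [15, 4, 2, 5, 6] needs 3 colors (χ ≥ 3).
The coloring below uses 3 colors, so χ(G) = 3.
A valid 3-coloring: color 1: [3, 4, 6, 18, 21]; color 2: [5, 14, 15, 17, 19]; color 3: [2].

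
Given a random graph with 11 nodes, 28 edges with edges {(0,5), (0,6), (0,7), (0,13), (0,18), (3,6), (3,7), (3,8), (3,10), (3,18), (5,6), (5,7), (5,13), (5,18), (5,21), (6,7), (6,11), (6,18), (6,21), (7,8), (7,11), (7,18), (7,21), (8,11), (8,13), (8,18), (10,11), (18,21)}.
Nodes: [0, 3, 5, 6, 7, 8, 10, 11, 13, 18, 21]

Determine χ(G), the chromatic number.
χ(G) = 5

Clique number ω(G) = 5 (lower bound: χ ≥ ω).
The clique on [0, 5, 6, 7, 18] has size 5, forcing χ ≥ 5, and the coloring below uses 5 colors, so χ(G) = 5.
A valid 5-coloring: color 1: [7, 10, 13]; color 2: [6, 8]; color 3: [11, 18]; color 4: [3, 5]; color 5: [0, 21].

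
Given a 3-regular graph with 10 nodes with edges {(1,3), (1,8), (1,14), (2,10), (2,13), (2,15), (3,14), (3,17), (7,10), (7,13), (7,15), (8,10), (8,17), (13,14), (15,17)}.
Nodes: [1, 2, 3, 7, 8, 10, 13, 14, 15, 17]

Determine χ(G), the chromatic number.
Clique number ω(G) = 3 (lower bound: χ ≥ ω).
The clique on [1, 3, 14] has size 3, forcing χ ≥ 3, and the coloring below uses 3 colors, so χ(G) = 3.
A valid 3-coloring: color 1: [10, 14, 17]; color 2: [2, 3, 7, 8]; color 3: [1, 13, 15].

χ(G) = 3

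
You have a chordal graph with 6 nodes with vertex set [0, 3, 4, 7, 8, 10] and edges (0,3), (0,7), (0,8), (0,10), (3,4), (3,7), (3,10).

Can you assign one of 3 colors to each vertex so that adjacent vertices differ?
Yes, G is 3-colorable

A valid 3-coloring: color 1: [0, 4]; color 2: [3, 8]; color 3: [7, 10].
(χ(G) = 3 ≤ 3.)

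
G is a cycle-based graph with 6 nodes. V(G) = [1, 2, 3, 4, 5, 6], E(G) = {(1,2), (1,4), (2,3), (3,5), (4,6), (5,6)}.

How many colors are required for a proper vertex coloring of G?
χ(G) = 2

Clique number ω(G) = 2 (lower bound: χ ≥ ω).
The graph is bipartite (no odd cycle), so 2 colors suffice: χ(G) = 2.
A valid 2-coloring: color 1: [2, 4, 5]; color 2: [1, 3, 6].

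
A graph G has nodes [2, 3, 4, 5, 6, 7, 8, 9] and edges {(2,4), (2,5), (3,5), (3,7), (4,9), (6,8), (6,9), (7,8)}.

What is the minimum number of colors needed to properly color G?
Clique number ω(G) = 2 (lower bound: χ ≥ ω).
The graph is bipartite (no odd cycle), so 2 colors suffice: χ(G) = 2.
A valid 2-coloring: color 1: [2, 3, 8, 9]; color 2: [4, 5, 6, 7].

χ(G) = 2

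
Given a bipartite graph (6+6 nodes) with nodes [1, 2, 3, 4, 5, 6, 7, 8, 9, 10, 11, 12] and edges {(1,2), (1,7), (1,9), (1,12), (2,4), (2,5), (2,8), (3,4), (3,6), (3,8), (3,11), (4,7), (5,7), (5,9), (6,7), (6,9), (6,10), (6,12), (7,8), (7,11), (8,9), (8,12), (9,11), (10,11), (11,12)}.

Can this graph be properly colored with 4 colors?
Yes, G is 4-colorable

A valid 4-coloring: color 1: [2, 3, 7, 9, 10, 12]; color 2: [1, 4, 5, 6, 8, 11].
(χ(G) = 2 ≤ 4.)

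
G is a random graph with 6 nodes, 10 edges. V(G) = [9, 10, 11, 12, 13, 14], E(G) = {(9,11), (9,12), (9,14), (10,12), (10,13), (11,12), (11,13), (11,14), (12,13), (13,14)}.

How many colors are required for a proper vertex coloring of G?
Clique number ω(G) = 3 (lower bound: χ ≥ ω).
The clique on [10, 12, 13] has size 3, forcing χ ≥ 3, and the coloring below uses 3 colors, so χ(G) = 3.
A valid 3-coloring: color 1: [9, 13]; color 2: [12, 14]; color 3: [10, 11].

χ(G) = 3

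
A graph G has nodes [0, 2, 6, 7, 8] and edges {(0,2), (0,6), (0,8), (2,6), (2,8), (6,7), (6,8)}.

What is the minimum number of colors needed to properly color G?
Clique number ω(G) = 4 (lower bound: χ ≥ ω).
The clique on [0, 2, 6, 8] has size 4, forcing χ ≥ 4, and the coloring below uses 4 colors, so χ(G) = 4.
A valid 4-coloring: color 1: [6]; color 2: [0, 7]; color 3: [8]; color 4: [2].

χ(G) = 4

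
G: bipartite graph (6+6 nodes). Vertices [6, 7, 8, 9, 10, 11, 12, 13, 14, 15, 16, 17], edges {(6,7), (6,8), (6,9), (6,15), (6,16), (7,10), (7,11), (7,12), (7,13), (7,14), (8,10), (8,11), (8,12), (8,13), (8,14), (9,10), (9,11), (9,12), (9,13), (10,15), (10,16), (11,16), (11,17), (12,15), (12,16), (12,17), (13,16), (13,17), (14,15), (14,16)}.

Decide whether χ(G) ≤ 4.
A valid 4-coloring: color 1: [7, 8, 9, 15, 16, 17]; color 2: [6, 10, 11, 12, 13, 14].
(χ(G) = 2 ≤ 4.)

Yes, G is 4-colorable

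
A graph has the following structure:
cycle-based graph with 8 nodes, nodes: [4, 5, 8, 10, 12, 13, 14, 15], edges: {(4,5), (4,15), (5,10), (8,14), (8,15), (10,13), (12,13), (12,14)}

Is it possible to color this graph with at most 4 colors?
A valid 4-coloring: color 1: [4, 8, 10, 12]; color 2: [5, 13, 14, 15].
(χ(G) = 2 ≤ 4.)

Yes, G is 4-colorable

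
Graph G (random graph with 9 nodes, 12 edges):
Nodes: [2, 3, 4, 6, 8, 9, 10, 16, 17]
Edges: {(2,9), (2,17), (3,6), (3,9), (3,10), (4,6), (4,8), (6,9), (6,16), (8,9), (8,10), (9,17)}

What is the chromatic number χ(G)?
χ(G) = 3

Clique number ω(G) = 3 (lower bound: χ ≥ ω).
The clique on [2, 9, 17] has size 3, forcing χ ≥ 3, and the coloring below uses 3 colors, so χ(G) = 3.
A valid 3-coloring: color 1: [4, 9, 10, 16]; color 2: [6, 8, 17]; color 3: [2, 3].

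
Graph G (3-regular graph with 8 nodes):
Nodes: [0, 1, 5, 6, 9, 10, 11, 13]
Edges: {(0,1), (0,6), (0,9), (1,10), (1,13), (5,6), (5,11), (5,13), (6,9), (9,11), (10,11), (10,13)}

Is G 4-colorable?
Yes, G is 4-colorable

A valid 4-coloring: color 1: [0, 11, 13]; color 2: [1, 5, 9]; color 3: [6, 10].
(χ(G) = 3 ≤ 4.)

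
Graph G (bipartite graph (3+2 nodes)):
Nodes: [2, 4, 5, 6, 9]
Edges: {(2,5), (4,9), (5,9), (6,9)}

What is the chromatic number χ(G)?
χ(G) = 2

Clique number ω(G) = 2 (lower bound: χ ≥ ω).
The graph is bipartite (no odd cycle), so 2 colors suffice: χ(G) = 2.
A valid 2-coloring: color 1: [2, 9]; color 2: [4, 5, 6].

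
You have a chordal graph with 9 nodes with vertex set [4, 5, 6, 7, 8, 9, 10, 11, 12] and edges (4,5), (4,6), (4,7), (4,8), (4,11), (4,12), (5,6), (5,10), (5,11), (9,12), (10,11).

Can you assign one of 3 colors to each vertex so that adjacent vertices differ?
A valid 3-coloring: color 1: [4, 9, 10]; color 2: [5, 7, 8, 12]; color 3: [6, 11].
(χ(G) = 3 ≤ 3.)

Yes, G is 3-colorable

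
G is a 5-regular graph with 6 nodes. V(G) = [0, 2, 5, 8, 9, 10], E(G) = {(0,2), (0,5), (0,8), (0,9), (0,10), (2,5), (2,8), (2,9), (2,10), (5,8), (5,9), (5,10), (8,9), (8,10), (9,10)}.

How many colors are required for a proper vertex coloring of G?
Clique number ω(G) = 6 (lower bound: χ ≥ ω).
The clique on [0, 2, 5, 8, 9, 10] has size 6, forcing χ ≥ 6, and the coloring below uses 6 colors, so χ(G) = 6.
A valid 6-coloring: color 1: [5]; color 2: [9]; color 3: [10]; color 4: [0]; color 5: [8]; color 6: [2].

χ(G) = 6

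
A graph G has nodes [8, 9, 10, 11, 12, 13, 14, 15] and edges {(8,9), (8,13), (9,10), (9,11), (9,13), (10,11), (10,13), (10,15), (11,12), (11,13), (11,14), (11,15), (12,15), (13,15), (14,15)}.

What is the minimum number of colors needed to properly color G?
Clique number ω(G) = 4 (lower bound: χ ≥ ω).
The clique on [9, 10, 11, 13] has size 4, forcing χ ≥ 4, and the coloring below uses 4 colors, so χ(G) = 4.
A valid 4-coloring: color 1: [8, 11]; color 2: [12, 13, 14]; color 3: [9, 15]; color 4: [10].

χ(G) = 4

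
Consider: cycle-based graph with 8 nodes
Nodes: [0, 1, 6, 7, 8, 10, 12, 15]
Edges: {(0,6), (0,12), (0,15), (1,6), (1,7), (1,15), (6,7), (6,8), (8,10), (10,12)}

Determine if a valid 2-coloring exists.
No, G is not 2-colorable

The clique on vertices [1, 6, 7] has size 3 > 2, so it alone needs 3 colors.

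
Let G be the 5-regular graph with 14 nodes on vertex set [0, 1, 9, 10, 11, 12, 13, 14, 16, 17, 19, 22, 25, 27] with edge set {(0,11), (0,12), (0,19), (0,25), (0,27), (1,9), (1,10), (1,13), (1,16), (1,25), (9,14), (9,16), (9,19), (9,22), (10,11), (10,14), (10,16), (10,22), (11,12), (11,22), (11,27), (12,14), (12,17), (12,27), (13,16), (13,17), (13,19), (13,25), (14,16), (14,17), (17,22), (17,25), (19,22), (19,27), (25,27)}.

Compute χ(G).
χ(G) = 4

Clique number ω(G) = 4 (lower bound: χ ≥ ω).
The clique on [0, 11, 12, 27] has size 4, forcing χ ≥ 4, and the coloring below uses 4 colors, so χ(G) = 4.
A valid 4-coloring: color 1: [10, 12, 19, 25]; color 2: [11, 16, 17]; color 3: [0, 1, 14, 22]; color 4: [9, 13, 27].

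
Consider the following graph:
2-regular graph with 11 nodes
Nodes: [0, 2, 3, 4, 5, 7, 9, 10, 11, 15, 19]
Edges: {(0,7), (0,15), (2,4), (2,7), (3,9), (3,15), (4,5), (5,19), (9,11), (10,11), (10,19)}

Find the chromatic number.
χ(G) = 3

Clique number ω(G) = 2 (lower bound: χ ≥ ω).
Odd cycle [0, 15, 3, 9, 11, 10, 19, 5, 4, 2, 7] needs 3 colors (χ ≥ 3).
The coloring below uses 3 colors, so χ(G) = 3.
A valid 3-coloring: color 1: [0, 2, 3, 5, 11]; color 2: [4, 7, 9, 10, 15]; color 3: [19].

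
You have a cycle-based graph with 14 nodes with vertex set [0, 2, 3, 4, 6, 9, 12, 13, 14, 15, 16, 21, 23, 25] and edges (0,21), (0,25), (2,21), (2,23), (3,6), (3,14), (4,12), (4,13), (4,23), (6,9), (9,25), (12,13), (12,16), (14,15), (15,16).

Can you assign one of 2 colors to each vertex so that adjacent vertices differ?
The clique on vertices [4, 12, 13] has size 3 > 2, so it alone needs 3 colors.

No, G is not 2-colorable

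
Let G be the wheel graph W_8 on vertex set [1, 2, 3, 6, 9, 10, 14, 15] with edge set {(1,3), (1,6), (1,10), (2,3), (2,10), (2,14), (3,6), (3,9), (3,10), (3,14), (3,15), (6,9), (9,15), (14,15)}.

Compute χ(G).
Clique number ω(G) = 3 (lower bound: χ ≥ ω).
Odd cycle [9, 15, 14, 2, 10, 1, 6] needs 3 colors (χ ≥ 3).
Vertex 3 is adjacent to every vertex of [1, 2, 6, 9, 10, 14, 15], which already need 3 colors among themselves, so 3 needs a new color (χ ≥ 4).
The coloring below uses 4 colors, so χ(G) = 4.
A valid 4-coloring: color 1: [3]; color 2: [1, 9, 14]; color 3: [2, 6, 15]; color 4: [10].

χ(G) = 4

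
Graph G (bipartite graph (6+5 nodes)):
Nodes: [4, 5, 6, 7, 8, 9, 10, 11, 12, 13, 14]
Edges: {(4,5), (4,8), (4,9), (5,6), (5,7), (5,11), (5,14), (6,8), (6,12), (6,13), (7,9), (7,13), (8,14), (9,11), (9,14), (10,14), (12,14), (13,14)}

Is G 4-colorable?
Yes, G is 4-colorable

A valid 4-coloring: color 1: [4, 6, 7, 11, 14]; color 2: [5, 8, 9, 10, 12, 13].
(χ(G) = 2 ≤ 4.)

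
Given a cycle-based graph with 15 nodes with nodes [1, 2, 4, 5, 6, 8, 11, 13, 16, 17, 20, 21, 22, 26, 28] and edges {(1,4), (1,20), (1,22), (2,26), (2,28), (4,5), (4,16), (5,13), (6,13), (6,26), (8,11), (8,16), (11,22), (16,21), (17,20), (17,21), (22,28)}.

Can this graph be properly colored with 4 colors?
A valid 4-coloring: color 1: [2, 4, 6, 8, 20, 21, 22]; color 2: [1, 11, 13, 16, 17, 26, 28]; color 3: [5].
(χ(G) = 3 ≤ 4.)

Yes, G is 4-colorable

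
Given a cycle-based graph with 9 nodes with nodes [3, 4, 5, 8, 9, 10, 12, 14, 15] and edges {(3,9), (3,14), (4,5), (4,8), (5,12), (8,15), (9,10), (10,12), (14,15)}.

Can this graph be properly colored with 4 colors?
A valid 4-coloring: color 1: [4, 9, 12, 14]; color 2: [3, 5, 8, 10]; color 3: [15].
(χ(G) = 3 ≤ 4.)

Yes, G is 4-colorable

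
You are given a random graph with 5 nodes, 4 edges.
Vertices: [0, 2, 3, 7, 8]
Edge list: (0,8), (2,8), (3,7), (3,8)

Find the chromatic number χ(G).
Clique number ω(G) = 2 (lower bound: χ ≥ ω).
The graph is bipartite (no odd cycle), so 2 colors suffice: χ(G) = 2.
A valid 2-coloring: color 1: [7, 8]; color 2: [0, 2, 3].

χ(G) = 2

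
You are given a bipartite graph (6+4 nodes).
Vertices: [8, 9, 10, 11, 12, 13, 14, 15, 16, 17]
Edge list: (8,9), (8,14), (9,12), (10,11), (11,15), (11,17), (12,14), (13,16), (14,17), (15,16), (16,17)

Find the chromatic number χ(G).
Clique number ω(G) = 2 (lower bound: χ ≥ ω).
The graph is bipartite (no odd cycle), so 2 colors suffice: χ(G) = 2.
A valid 2-coloring: color 1: [8, 10, 12, 13, 15, 17]; color 2: [9, 11, 14, 16].

χ(G) = 2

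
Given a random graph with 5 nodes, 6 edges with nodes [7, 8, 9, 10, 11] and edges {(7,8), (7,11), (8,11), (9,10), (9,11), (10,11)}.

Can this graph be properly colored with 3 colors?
Yes, G is 3-colorable

A valid 3-coloring: color 1: [11]; color 2: [8, 10]; color 3: [7, 9].
(χ(G) = 3 ≤ 3.)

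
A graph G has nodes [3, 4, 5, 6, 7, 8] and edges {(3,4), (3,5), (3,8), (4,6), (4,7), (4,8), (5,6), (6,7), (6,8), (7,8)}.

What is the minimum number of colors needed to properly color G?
Clique number ω(G) = 4 (lower bound: χ ≥ ω).
The clique on [4, 6, 7, 8] has size 4, forcing χ ≥ 4, and the coloring below uses 4 colors, so χ(G) = 4.
A valid 4-coloring: color 1: [4, 5]; color 2: [3, 6]; color 3: [8]; color 4: [7].

χ(G) = 4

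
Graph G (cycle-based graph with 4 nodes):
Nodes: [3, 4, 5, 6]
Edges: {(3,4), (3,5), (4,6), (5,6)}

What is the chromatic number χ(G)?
Clique number ω(G) = 2 (lower bound: χ ≥ ω).
The graph is bipartite (no odd cycle), so 2 colors suffice: χ(G) = 2.
A valid 2-coloring: color 1: [3, 6]; color 2: [4, 5].

χ(G) = 2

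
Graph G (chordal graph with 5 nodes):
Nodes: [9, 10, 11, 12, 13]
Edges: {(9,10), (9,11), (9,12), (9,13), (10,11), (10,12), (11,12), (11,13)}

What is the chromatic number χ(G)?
Clique number ω(G) = 4 (lower bound: χ ≥ ω).
The clique on [9, 10, 11, 12] has size 4, forcing χ ≥ 4, and the coloring below uses 4 colors, so χ(G) = 4.
A valid 4-coloring: color 1: [11]; color 2: [9]; color 3: [10, 13]; color 4: [12].

χ(G) = 4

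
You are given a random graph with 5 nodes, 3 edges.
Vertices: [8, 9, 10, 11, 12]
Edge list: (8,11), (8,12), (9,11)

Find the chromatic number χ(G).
Clique number ω(G) = 2 (lower bound: χ ≥ ω).
The graph is bipartite (no odd cycle), so 2 colors suffice: χ(G) = 2.
A valid 2-coloring: color 1: [8, 9, 10]; color 2: [11, 12].

χ(G) = 2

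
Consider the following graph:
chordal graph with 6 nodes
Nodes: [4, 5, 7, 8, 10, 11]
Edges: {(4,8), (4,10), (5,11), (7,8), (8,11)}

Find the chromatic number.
Clique number ω(G) = 2 (lower bound: χ ≥ ω).
The graph is bipartite (no odd cycle), so 2 colors suffice: χ(G) = 2.
A valid 2-coloring: color 1: [5, 8, 10]; color 2: [4, 7, 11].

χ(G) = 2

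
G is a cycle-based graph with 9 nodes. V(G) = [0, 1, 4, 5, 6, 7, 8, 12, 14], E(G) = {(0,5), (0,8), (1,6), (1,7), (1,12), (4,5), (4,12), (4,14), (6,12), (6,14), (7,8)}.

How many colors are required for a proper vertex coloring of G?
χ(G) = 3

Clique number ω(G) = 3 (lower bound: χ ≥ ω).
The clique on [1, 6, 12] has size 3, forcing χ ≥ 3, and the coloring below uses 3 colors, so χ(G) = 3.
A valid 3-coloring: color 1: [0, 1, 4]; color 2: [5, 8, 12, 14]; color 3: [6, 7].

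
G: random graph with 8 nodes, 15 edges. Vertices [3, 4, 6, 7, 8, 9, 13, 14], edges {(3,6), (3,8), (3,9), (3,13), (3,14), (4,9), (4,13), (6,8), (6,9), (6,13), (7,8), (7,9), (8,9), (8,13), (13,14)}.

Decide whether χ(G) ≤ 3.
No, G is not 3-colorable

The clique on vertices [3, 6, 8, 9] has size 4 > 3, so it alone needs 4 colors.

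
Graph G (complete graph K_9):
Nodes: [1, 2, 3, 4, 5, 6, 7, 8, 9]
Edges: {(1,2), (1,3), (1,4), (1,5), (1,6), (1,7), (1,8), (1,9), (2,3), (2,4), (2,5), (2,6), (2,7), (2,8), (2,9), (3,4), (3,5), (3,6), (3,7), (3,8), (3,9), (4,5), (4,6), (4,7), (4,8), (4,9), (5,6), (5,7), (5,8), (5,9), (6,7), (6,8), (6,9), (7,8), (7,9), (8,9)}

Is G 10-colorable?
Yes, G is 10-colorable

A valid 10-coloring: color 1: [5]; color 2: [8]; color 3: [6]; color 4: [9]; color 5: [1]; color 6: [4]; color 7: [7]; color 8: [2]; color 9: [3].
(χ(G) = 9 ≤ 10.)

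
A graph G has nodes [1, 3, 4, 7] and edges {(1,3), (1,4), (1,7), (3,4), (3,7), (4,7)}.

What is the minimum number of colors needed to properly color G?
χ(G) = 4

Clique number ω(G) = 4 (lower bound: χ ≥ ω).
The clique on [1, 3, 4, 7] has size 4, forcing χ ≥ 4, and the coloring below uses 4 colors, so χ(G) = 4.
A valid 4-coloring: color 1: [7]; color 2: [1]; color 3: [3]; color 4: [4].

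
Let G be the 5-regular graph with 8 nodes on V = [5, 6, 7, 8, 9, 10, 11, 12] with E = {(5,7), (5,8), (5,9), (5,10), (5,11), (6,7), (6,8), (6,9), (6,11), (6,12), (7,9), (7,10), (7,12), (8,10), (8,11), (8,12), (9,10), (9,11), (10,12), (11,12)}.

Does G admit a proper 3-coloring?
No, G is not 3-colorable

The clique on vertices [6, 8, 11, 12] has size 4 > 3, so it alone needs 4 colors.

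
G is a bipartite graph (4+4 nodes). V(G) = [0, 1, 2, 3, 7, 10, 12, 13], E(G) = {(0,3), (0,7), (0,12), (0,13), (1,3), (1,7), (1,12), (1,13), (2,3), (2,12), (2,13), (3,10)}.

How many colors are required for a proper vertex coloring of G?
χ(G) = 2

Clique number ω(G) = 2 (lower bound: χ ≥ ω).
The graph is bipartite (no odd cycle), so 2 colors suffice: χ(G) = 2.
A valid 2-coloring: color 1: [0, 1, 2, 10]; color 2: [3, 7, 12, 13].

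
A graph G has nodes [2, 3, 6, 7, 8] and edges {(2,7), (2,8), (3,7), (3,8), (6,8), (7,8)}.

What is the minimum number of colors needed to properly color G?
Clique number ω(G) = 3 (lower bound: χ ≥ ω).
The clique on [2, 7, 8] has size 3, forcing χ ≥ 3, and the coloring below uses 3 colors, so χ(G) = 3.
A valid 3-coloring: color 1: [8]; color 2: [6, 7]; color 3: [2, 3].

χ(G) = 3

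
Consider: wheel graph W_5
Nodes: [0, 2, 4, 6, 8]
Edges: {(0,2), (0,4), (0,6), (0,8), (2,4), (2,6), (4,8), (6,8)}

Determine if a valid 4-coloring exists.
A valid 4-coloring: color 1: [0]; color 2: [4, 6]; color 3: [2, 8].
(χ(G) = 3 ≤ 4.)

Yes, G is 4-colorable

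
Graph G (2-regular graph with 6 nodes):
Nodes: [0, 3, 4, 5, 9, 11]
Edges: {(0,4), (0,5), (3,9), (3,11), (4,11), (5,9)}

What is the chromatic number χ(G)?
χ(G) = 2

Clique number ω(G) = 2 (lower bound: χ ≥ ω).
The graph is bipartite (no odd cycle), so 2 colors suffice: χ(G) = 2.
A valid 2-coloring: color 1: [0, 9, 11]; color 2: [3, 4, 5].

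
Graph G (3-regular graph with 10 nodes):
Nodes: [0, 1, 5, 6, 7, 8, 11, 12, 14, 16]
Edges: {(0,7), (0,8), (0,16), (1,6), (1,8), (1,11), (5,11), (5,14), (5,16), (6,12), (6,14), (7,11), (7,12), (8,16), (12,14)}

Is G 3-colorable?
Yes, G is 3-colorable

A valid 3-coloring: color 1: [1, 7, 14, 16]; color 2: [8, 11, 12]; color 3: [0, 5, 6].
(χ(G) = 3 ≤ 3.)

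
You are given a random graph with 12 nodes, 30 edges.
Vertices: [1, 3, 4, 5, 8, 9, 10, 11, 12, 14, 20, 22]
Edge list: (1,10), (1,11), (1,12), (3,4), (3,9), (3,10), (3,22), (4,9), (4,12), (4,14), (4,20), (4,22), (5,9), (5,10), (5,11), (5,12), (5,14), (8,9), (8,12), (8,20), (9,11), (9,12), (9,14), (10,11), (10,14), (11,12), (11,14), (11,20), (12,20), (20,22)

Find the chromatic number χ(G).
χ(G) = 4

Clique number ω(G) = 4 (lower bound: χ ≥ ω).
The clique on [5, 9, 11, 12] has size 4, forcing χ ≥ 4, and the coloring below uses 4 colors, so χ(G) = 4.
A valid 4-coloring: color 1: [9, 10, 20]; color 2: [4, 8, 11]; color 3: [12, 14, 22]; color 4: [1, 3, 5].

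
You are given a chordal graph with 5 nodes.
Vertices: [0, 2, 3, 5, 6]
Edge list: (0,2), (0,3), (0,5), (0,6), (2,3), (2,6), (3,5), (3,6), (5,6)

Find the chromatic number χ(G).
χ(G) = 4

Clique number ω(G) = 4 (lower bound: χ ≥ ω).
The clique on [0, 2, 3, 6] has size 4, forcing χ ≥ 4, and the coloring below uses 4 colors, so χ(G) = 4.
A valid 4-coloring: color 1: [6]; color 2: [0]; color 3: [3]; color 4: [2, 5].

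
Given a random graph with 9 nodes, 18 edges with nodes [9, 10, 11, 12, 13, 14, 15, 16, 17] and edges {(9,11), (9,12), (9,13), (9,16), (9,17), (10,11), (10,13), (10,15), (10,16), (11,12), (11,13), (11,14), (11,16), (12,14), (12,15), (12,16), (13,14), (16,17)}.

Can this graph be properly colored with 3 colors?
The clique on vertices [9, 11, 12, 16] has size 4 > 3, so it alone needs 4 colors.

No, G is not 3-colorable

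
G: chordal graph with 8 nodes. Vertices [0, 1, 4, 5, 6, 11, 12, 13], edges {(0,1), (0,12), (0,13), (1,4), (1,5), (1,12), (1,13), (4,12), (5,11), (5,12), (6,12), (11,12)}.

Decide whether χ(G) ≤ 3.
A valid 3-coloring: color 1: [12, 13]; color 2: [1, 6, 11]; color 3: [0, 4, 5].
(χ(G) = 3 ≤ 3.)

Yes, G is 3-colorable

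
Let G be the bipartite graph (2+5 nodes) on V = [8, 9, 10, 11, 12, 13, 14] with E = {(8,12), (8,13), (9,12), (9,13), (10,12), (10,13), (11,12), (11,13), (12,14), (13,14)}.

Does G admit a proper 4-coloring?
A valid 4-coloring: color 1: [12, 13]; color 2: [8, 9, 10, 11, 14].
(χ(G) = 2 ≤ 4.)

Yes, G is 4-colorable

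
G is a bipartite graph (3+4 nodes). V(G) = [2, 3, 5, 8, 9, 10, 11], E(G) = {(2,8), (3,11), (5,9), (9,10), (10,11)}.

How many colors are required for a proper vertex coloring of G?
Clique number ω(G) = 2 (lower bound: χ ≥ ω).
The graph is bipartite (no odd cycle), so 2 colors suffice: χ(G) = 2.
A valid 2-coloring: color 1: [2, 9, 11]; color 2: [3, 5, 8, 10].

χ(G) = 2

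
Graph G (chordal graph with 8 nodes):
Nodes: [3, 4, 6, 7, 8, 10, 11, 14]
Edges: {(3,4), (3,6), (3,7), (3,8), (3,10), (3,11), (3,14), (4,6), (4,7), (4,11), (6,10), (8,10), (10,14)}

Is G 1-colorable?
The clique on vertices [3, 8, 10] has size 3 > 1, so it alone needs 3 colors.

No, G is not 1-colorable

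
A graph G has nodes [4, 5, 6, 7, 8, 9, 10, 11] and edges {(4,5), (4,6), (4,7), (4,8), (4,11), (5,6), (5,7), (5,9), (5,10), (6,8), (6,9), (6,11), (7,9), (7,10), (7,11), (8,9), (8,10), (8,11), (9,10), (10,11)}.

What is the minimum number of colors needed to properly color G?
χ(G) = 4

Clique number ω(G) = 4 (lower bound: χ ≥ ω).
The clique on [5, 7, 9, 10] has size 4, forcing χ ≥ 4, and the coloring below uses 4 colors, so χ(G) = 4.
A valid 4-coloring: color 1: [7, 8]; color 2: [5, 11]; color 3: [4, 9]; color 4: [6, 10].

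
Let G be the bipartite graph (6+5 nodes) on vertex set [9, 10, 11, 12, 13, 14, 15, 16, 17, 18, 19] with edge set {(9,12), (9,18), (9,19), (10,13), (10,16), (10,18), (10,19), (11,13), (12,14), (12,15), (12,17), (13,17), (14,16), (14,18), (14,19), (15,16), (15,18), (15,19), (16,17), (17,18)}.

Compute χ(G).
χ(G) = 2

Clique number ω(G) = 2 (lower bound: χ ≥ ω).
The graph is bipartite (no odd cycle), so 2 colors suffice: χ(G) = 2.
A valid 2-coloring: color 1: [12, 13, 16, 18, 19]; color 2: [9, 10, 11, 14, 15, 17].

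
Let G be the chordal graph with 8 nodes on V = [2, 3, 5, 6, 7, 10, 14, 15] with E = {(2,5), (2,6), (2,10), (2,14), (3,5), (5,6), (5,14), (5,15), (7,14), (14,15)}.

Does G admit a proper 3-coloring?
A valid 3-coloring: color 1: [5, 7, 10]; color 2: [3, 6, 14]; color 3: [2, 15].
(χ(G) = 3 ≤ 3.)

Yes, G is 3-colorable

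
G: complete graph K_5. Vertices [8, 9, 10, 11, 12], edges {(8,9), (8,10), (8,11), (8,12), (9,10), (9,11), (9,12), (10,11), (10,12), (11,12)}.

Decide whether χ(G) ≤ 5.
A valid 5-coloring: color 1: [12]; color 2: [11]; color 3: [10]; color 4: [8]; color 5: [9].
(χ(G) = 5 ≤ 5.)

Yes, G is 5-colorable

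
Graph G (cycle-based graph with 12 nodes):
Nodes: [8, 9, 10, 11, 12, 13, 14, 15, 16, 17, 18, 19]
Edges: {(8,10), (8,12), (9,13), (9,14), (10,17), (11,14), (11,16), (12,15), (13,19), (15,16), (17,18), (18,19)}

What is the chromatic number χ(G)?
Clique number ω(G) = 2 (lower bound: χ ≥ ω).
The graph is bipartite (no odd cycle), so 2 colors suffice: χ(G) = 2.
A valid 2-coloring: color 1: [8, 9, 11, 15, 17, 19]; color 2: [10, 12, 13, 14, 16, 18].

χ(G) = 2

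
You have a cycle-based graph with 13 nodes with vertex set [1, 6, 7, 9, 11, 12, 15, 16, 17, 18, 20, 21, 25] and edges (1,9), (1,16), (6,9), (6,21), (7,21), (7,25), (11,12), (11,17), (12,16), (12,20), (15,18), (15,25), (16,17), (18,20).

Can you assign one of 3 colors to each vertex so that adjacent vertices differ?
A valid 3-coloring: color 1: [1, 12, 17, 18, 21, 25]; color 2: [7, 9, 11, 15, 16, 20]; color 3: [6].
(χ(G) = 3 ≤ 3.)

Yes, G is 3-colorable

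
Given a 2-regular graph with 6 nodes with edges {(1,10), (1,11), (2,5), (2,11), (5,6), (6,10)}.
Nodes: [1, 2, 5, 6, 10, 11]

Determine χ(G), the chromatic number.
Clique number ω(G) = 2 (lower bound: χ ≥ ω).
The graph is bipartite (no odd cycle), so 2 colors suffice: χ(G) = 2.
A valid 2-coloring: color 1: [5, 10, 11]; color 2: [1, 2, 6].

χ(G) = 2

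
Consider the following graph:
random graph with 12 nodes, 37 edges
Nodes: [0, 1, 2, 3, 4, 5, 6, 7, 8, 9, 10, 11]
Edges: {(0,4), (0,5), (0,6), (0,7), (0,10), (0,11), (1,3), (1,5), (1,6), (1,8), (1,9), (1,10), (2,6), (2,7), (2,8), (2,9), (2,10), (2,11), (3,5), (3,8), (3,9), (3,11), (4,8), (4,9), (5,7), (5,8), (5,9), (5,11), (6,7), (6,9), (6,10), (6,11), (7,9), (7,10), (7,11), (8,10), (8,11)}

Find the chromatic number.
Clique number ω(G) = 4 (lower bound: χ ≥ ω).
Suppose a proper 4-coloring c exists. The clique [0, 5, 7, 11] takes 4 distinct colors; by symmetry let c(0) = 1, c(5) = 2, c(7) = 3, c(11) = 4.
- Vertex 6: neighbors [0, 7, 11] already have colors [1, 3, 4] ⇒ c(6) = 2.
- Vertex 2: neighbors [6, 7, 11] already have colors [2, 3, 4] ⇒ c(2) = 1.
- Vertex 8: neighbors [2, 5, 11] already have colors [1, 2, 4] ⇒ c(8) = 3.
- Vertex 9: neighbors [2, 5, 7] already have colors [1, 2, 3] ⇒ c(9) = 4.
- Vertex 1: neighbors [5, 8, 9] already have colors [2, 3, 4] ⇒ c(1) = 1.
- Vertex 3: neighbors [1, 5, 8, 9] already have colors [1, 2, 3, 4] — all 4 colors blocked. Contradiction.
The forced assignments end in a contradiction, so G has no proper 4-coloring (χ ≥ 5).
The coloring below uses 5 colors, so χ(G) = 5.
A valid 5-coloring: color 1: [4, 5, 6]; color 2: [1, 11]; color 3: [7, 8]; color 4: [0, 2, 3]; color 5: [9, 10].

χ(G) = 5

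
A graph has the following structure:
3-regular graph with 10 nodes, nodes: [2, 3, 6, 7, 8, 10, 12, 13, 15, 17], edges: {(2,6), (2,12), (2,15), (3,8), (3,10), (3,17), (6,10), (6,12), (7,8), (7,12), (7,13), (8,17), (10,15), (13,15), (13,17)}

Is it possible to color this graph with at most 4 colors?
A valid 4-coloring: color 1: [2, 7, 10, 17]; color 2: [3, 6, 15]; color 3: [8, 12, 13].
(χ(G) = 3 ≤ 4.)

Yes, G is 4-colorable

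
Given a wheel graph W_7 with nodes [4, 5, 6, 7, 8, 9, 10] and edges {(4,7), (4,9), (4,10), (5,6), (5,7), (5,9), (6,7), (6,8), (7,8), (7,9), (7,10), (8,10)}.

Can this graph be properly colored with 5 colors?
A valid 5-coloring: color 1: [7]; color 2: [6, 9, 10]; color 3: [4, 5, 8].
(χ(G) = 3 ≤ 5.)

Yes, G is 5-colorable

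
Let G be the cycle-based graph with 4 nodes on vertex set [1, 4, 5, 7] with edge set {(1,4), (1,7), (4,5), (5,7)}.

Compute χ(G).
χ(G) = 2

Clique number ω(G) = 2 (lower bound: χ ≥ ω).
The graph is bipartite (no odd cycle), so 2 colors suffice: χ(G) = 2.
A valid 2-coloring: color 1: [1, 5]; color 2: [4, 7].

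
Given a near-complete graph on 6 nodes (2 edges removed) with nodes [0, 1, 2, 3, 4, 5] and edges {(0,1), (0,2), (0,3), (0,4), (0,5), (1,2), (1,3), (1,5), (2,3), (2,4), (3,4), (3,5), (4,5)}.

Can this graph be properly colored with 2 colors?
The clique on vertices [0, 1, 2, 3] has size 4 > 2, so it alone needs 4 colors.

No, G is not 2-colorable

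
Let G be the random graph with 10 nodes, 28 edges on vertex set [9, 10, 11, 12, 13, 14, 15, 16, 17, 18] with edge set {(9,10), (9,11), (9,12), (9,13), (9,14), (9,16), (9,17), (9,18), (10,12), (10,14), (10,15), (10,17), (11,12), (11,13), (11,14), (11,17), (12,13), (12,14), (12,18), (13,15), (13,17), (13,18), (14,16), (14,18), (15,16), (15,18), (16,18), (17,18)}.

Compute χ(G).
χ(G) = 4

Clique number ω(G) = 4 (lower bound: χ ≥ ω).
The clique on [9, 14, 16, 18] has size 4, forcing χ ≥ 4, and the coloring below uses 4 colors, so χ(G) = 4.
A valid 4-coloring: color 1: [9, 15]; color 2: [10, 11, 18]; color 3: [13, 14]; color 4: [12, 16, 17].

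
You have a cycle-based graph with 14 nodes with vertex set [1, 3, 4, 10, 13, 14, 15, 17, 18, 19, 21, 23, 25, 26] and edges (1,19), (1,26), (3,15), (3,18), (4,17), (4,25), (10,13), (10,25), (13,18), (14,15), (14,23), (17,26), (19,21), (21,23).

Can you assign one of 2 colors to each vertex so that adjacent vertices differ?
Yes, G is 2-colorable

A valid 2-coloring: color 1: [4, 10, 15, 18, 19, 23, 26]; color 2: [1, 3, 13, 14, 17, 21, 25].
(χ(G) = 2 ≤ 2.)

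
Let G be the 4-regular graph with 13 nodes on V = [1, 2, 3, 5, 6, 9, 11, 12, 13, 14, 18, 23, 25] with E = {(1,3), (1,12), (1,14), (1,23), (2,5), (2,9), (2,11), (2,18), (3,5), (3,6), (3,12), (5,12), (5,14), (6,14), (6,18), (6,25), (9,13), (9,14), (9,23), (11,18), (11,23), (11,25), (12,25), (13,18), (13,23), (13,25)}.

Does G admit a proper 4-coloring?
A valid 4-coloring: color 1: [1, 5, 6, 11, 13]; color 2: [2, 3, 14, 23, 25]; color 3: [9, 12, 18].
(χ(G) = 3 ≤ 4.)

Yes, G is 4-colorable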